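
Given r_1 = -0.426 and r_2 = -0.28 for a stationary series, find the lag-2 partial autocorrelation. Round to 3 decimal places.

φ_{22} = (r_2 − r_1²) / (1 − r_1²)
r_1² = (-0.426)² = 0.181476
Numerator = -0.28 − 0.1815 = -0.4615; denominator = 1 − 0.1815 = 0.8185
φ_{22} = -0.4615 / 0.8185 = -0.564

-0.564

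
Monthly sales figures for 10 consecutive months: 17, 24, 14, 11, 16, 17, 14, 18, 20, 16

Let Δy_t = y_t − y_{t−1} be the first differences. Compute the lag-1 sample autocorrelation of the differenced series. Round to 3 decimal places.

-0.286

First differences Δy: 7, -10, -3, 5, 1, -3, 4, 2, -4
Mean of differences = -0.1111
Numerator Σ(Δy_t−Δȳ)(Δy_{t+1}−Δȳ) = -65.4568
Denominator Σ(Δy_t−Δȳ)² = 228.8889
r_1(Δy) = -65.4568 / 228.8889 = -0.286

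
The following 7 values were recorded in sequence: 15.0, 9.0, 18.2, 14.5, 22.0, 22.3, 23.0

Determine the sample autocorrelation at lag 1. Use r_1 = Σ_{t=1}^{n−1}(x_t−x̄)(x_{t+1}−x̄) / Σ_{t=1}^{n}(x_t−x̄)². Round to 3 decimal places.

0.298

Mean x̄ = (15.0 + 9.0 + 18.2 + 14.5 + 22.0 + 22.3 + 23.0)/7 = 17.7143
Deviations from mean: -2.7143, -8.7143, 0.4857, -3.2143, 4.2857, 4.5857, 5.2857
Numerator Σ_{t=1}^{6}(x_t−x̄)(x_{t+1}−x̄) = 47.9755
Denominator Σ(x_t−x̄)² = 161.2086
r_1 = 47.9755 / 161.2086 = 0.298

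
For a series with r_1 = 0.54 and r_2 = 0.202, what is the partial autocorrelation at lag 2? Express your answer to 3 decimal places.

-0.126

φ_{22} = (r_2 − r_1²) / (1 − r_1²)
r_1² = (0.54)² = 0.2916
Numerator = 0.202 − 0.2916 = -0.0896; denominator = 1 − 0.2916 = 0.7084
φ_{22} = -0.0896 / 0.7084 = -0.126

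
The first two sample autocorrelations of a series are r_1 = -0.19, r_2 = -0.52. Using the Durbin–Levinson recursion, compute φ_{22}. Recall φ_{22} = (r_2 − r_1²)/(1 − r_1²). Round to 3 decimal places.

φ_{22} = (r_2 − r_1²) / (1 − r_1²)
r_1² = (-0.19)² = 0.0361
Numerator = -0.52 − 0.0361 = -0.5561; denominator = 1 − 0.0361 = 0.9639
φ_{22} = -0.5561 / 0.9639 = -0.577

-0.577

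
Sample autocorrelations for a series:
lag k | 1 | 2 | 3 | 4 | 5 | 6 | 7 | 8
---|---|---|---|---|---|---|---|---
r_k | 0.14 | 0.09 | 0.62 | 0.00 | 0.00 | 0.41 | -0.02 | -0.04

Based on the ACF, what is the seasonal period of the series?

The largest autocorrelation is r_3 = 0.62, with a weaker echo at lag 6 (0.41); the remaining lags stay at or below 0.14.
The dominant spike at lag 3 indicates a seasonal period of 3.

3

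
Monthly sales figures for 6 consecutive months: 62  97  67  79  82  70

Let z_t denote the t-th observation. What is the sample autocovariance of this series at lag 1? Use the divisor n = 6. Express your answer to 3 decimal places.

-88.588

Mean z̄ = (62 + 97 + 67 + 79 + 82 + 70)/6 = 76.1667
Σ_{t=1}^{5}(z_t−z̄)(z_{t+1}−z̄) = -531.5278
γ_1 = -531.5278 / 6 = -88.588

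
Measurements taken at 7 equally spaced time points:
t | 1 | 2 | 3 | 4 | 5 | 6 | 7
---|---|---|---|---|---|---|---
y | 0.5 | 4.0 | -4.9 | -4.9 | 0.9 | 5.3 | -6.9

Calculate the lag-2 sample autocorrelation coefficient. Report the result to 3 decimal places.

Mean ȳ = (0.5 + 4.0 − 4.9 − 4.9 + 0.9 + 5.3 − 6.9)/7 = -0.8571
Deviations from mean: 1.3571, 4.8571, -4.0429, -4.0429, 1.7571, 6.1571, -6.0429
Numerator Σ_{t=1}^{5}(y_t−ȳ)(y_{t+2}−ȳ) = -67.7380
Denominator Σ(y_t−ȳ)² = 135.6371
r_2 = -67.7380 / 135.6371 = -0.499

-0.499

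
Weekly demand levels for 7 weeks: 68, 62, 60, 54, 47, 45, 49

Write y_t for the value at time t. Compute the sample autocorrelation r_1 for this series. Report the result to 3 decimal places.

Mean ȳ = (68 + 62 + 60 + 54 + 47 + 45 + 49)/7 = 55.0000
Deviations from mean: 13.0000, 7.0000, 5.0000, -1.0000, -8.0000, -10.0000, -6.0000
Numerator Σ_{t=1}^{6}(y_t−ȳ)(y_{t+1}−ȳ) = 269.0000
Denominator Σ(y_t−ȳ)² = 444.0000
r_1 = 269.0000 / 444.0000 = 0.606

0.606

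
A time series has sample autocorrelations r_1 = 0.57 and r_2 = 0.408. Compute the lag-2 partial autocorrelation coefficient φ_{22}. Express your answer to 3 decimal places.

0.123

φ_{22} = (r_2 − r_1²) / (1 − r_1²)
r_1² = (0.57)² = 0.3249
Numerator = 0.408 − 0.3249 = 0.0831; denominator = 1 − 0.3249 = 0.6751
φ_{22} = 0.0831 / 0.6751 = 0.123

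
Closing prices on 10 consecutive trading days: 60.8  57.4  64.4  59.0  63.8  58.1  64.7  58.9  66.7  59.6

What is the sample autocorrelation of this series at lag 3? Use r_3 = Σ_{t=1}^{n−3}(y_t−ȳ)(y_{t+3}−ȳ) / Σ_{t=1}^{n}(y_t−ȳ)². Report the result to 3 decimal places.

-0.576

Mean ȳ = (60.8 + 57.4 + 64.4 + 59.0 + 63.8 + 58.1 + 64.7 + 58.9 + 66.7 + 59.6)/10 = 61.3400
Σ(y_t−ȳ)(y_{t+3}−ȳ) = (1.2636) + (-9.6924) + (-9.9144) + (-7.8624) + (-6.0024) + (-17.3664) + (-5.8464) = -55.4208
Denominator Σ(y_t−ȳ)² = 96.2040
r_3 = -55.4208 / 96.2040 = -0.576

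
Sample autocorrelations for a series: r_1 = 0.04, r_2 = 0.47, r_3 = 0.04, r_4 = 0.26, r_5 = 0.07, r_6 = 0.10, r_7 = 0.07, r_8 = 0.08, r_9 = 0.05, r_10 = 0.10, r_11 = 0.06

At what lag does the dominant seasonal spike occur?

The largest autocorrelation is r_2 = 0.47, with a weaker echo at lag 4 (0.26); the remaining lags stay at or below 0.10.
The dominant spike at lag 2 indicates a seasonal period of 2.

2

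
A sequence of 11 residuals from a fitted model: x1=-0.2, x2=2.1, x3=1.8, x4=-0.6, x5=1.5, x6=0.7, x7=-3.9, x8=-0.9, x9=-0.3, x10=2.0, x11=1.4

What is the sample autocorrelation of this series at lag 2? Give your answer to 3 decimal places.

-0.206

Mean x̄ = (-0.2 + 2.1 + 1.8 − 0.6 + 1.5 + 0.7 − 3.9 − 0.9 − 0.3 + 2.0 + 1.4)/11 = 0.3273
Numerator Σ_{t=1}^{9}(x_t−x̄)(x_{t+2}−x̄) = -6.5279
Denominator Σ(x_t−x̄)² = 31.6818
r_2 = -6.5279 / 31.6818 = -0.206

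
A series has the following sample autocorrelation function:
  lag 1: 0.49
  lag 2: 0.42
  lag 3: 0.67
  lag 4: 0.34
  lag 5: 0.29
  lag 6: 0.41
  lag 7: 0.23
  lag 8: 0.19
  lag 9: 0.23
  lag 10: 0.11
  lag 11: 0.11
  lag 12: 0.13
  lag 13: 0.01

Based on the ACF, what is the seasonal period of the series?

The largest autocorrelation is r_3 = 0.67; the remaining lags stay at or below 0.49. The elevated value at lag 1 (0.49), dropping to 0.42 at lag 2, reflects decaying short-term dependence rather than seasonality.
The dominant spike at lag 3 indicates a seasonal period of 3.

3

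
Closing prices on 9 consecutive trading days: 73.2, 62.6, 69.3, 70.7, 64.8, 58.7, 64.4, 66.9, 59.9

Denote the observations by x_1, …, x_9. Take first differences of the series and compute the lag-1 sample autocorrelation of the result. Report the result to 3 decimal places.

First differences Δx: -10.6, 6.7, 1.4, -5.9, -6.1, 5.7, 2.5, -7.0
Mean of differences = -1.6625
Numerator Σ(Δx_t−Δx̄)(Δx_{t+1}−Δx̄) = -67.5452
Denominator Σ(Δx_t−Δx̄)² = 296.8588
r_1(Δx) = -67.5452 / 296.8588 = -0.228

-0.228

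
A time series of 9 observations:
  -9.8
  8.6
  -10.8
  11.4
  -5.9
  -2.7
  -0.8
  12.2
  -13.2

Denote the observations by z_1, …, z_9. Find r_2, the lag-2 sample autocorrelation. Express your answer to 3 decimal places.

Mean z̄ = (-9.8 + 8.6 − 10.8 + 11.4 − 5.9 − 2.7 − 0.8 + 12.2 − 13.2)/9 = -1.2222
Σ(z_t−z̄)(z_{t+2}−z̄) = (82.1560) + (123.9783) + (44.8027) + (-18.6528) + (-1.9751) + (-19.8351) + (-5.0573) = 205.4168
Denominator Σ(z_t−z̄)² = 768.9756
r_2 = 205.4168 / 768.9756 = 0.267

0.267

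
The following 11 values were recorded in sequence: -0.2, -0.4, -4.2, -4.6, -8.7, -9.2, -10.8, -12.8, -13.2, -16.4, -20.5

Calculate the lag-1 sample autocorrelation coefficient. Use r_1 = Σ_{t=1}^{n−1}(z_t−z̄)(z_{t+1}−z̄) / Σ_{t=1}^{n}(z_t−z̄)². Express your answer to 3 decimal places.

Mean z̄ = (-0.2 − 0.4 − 4.2 − 4.6 − 8.7 − 9.2 − 10.8 − 12.8 − 13.2 − 16.4 − 20.5)/11 = -9.1818
Numerator Σ_{t=1}^{10}(z_t−z̄)(z_{t+1}−z̄) = 278.7742
Denominator Σ(z_t−z̄)² = 415.8964
r_1 = 278.7742 / 415.8964 = 0.670

0.670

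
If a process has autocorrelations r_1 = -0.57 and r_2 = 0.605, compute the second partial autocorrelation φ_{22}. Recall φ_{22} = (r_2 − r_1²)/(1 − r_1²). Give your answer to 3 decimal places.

0.415

φ_{22} = (r_2 − r_1²) / (1 − r_1²)
r_1² = (-0.57)² = 0.3249
Numerator = 0.605 − 0.3249 = 0.2801; denominator = 1 − 0.3249 = 0.6751
φ_{22} = 0.2801 / 0.6751 = 0.415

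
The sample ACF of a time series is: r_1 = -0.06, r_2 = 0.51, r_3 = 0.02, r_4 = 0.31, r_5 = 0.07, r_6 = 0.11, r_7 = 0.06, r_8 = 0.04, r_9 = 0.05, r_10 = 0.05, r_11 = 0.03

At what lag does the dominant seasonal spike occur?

2

The largest autocorrelation is r_2 = 0.51, with a weaker echo at lag 4 (0.31); the remaining lags stay at or below 0.11.
The dominant spike at lag 2 indicates a seasonal period of 2.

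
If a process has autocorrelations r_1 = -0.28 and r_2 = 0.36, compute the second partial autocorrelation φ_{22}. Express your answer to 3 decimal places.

0.306

φ_{22} = (r_2 − r_1²) / (1 − r_1²)
r_1² = (-0.28)² = 0.0784
Numerator = 0.36 − 0.0784 = 0.2816; denominator = 1 − 0.0784 = 0.9216
φ_{22} = 0.2816 / 0.9216 = 0.306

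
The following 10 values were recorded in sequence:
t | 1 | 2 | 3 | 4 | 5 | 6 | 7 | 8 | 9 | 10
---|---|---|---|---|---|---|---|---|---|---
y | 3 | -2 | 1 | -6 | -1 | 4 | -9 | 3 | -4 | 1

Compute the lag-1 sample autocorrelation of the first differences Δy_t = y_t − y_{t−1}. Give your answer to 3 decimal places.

-0.744

First differences Δy: -5, 3, -7, 5, 5, -13, 12, -7, 5
Mean of differences = -0.2222
Numerator Σ(Δy_t−Δȳ)(Δy_{t+1}−Δȳ) = -386.4938
Denominator Σ(Δy_t−Δȳ)² = 519.5556
r_1(Δy) = -386.4938 / 519.5556 = -0.744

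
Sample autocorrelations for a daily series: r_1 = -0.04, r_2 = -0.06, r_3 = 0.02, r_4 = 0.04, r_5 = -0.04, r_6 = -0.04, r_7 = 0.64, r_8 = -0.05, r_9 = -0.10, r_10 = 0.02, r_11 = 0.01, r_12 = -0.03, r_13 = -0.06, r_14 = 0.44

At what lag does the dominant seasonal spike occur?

The largest autocorrelation is r_7 = 0.64, with a weaker echo at lag 14 (0.44); the remaining lags stay at or below 0.04.
The dominant spike at lag 7 indicates a seasonal period of 7.

7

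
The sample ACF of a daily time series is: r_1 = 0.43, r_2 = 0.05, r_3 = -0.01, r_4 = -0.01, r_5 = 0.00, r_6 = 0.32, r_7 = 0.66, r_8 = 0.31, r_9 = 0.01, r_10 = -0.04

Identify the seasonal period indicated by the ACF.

7

The largest autocorrelation is r_7 = 0.66; the remaining lags stay at or below 0.43. The elevated value at lag 1 (0.43), dropping to 0.05 at lag 2, reflects decaying short-term dependence rather than seasonality.
The dominant spike at lag 7 indicates a seasonal period of 7.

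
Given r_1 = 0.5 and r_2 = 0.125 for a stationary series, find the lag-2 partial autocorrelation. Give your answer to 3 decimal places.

φ_{22} = (r_2 − r_1²) / (1 − r_1²)
r_1² = (0.5)² = 0.25
Numerator = 0.125 − 0.2500 = -0.1250; denominator = 1 − 0.2500 = 0.7500
φ_{22} = -0.1250 / 0.7500 = -0.167

-0.167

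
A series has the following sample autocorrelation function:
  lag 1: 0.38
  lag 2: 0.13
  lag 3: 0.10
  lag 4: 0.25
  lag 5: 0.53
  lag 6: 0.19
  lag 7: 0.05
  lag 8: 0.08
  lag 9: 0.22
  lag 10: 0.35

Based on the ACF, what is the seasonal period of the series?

The largest autocorrelation is r_5 = 0.53; the remaining lags stay at or below 0.38. The elevated value at lag 1 (0.38), dropping to 0.13 at lag 2, reflects decaying short-term dependence rather than seasonality.
The dominant spike at lag 5 indicates a seasonal period of 5.

5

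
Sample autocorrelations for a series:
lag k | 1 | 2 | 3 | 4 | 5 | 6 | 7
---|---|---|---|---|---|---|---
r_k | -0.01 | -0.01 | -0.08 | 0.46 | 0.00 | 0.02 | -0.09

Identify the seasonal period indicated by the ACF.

The largest autocorrelation is r_4 = 0.46; the remaining lags stay at or below 0.02.
The dominant spike at lag 4 indicates a seasonal period of 4.

4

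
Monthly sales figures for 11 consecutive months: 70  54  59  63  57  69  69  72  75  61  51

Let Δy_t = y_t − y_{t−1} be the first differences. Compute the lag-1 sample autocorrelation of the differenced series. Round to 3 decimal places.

First differences Δy: -16, 5, 4, -6, 12, 0, 3, 3, -14, -10
Mean of differences = -1.9000
Numerator Σ(Δy_t−Δȳ)(Δy_{t+1}−Δȳ) = -39.3100
Denominator Σ(Δy_t−Δȳ)² = 754.9000
r_1(Δy) = -39.3100 / 754.9000 = -0.052

-0.052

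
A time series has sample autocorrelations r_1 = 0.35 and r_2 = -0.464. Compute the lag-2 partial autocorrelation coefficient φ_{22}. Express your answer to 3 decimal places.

-0.668

φ_{22} = (r_2 − r_1²) / (1 − r_1²)
r_1² = (0.35)² = 0.1225
Numerator = -0.464 − 0.1225 = -0.5865; denominator = 1 − 0.1225 = 0.8775
φ_{22} = -0.5865 / 0.8775 = -0.668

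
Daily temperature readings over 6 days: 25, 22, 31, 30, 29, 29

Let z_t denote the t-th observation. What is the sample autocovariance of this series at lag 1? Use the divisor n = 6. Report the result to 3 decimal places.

Mean z̄ = (25 + 22 + 31 + 30 + 29 + 29)/6 = 27.6667
Σ_{t=1}^{5}(z_t−z̄)(z_{t+1}−z̄) = 8.8889
γ_1 = 8.8889 / 6 = 1.481

1.481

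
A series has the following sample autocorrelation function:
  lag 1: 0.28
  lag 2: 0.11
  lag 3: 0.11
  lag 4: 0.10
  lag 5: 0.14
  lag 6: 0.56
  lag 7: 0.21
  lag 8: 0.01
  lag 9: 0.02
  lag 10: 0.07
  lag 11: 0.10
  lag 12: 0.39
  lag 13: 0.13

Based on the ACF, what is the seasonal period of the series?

6

The largest autocorrelation is r_6 = 0.56, with a weaker echo at lag 12 (0.39); the remaining lags stay at or below 0.28. The elevated value at lag 1 (0.28), dropping to 0.11 at lag 2, reflects decaying short-term dependence rather than seasonality.
The dominant spike at lag 6 indicates a seasonal period of 6.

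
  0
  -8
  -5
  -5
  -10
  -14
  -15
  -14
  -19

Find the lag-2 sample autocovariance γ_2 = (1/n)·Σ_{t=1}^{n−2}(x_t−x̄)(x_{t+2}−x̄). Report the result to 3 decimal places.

Mean x̄ = (0 − 8 − 5 − 5 − 10 − 14 − 15 − 14 − 19)/9 = -10.0000
Σ_{t=1}^{7}(x_t−x̄)(x_{t+2}−x̄) = 101.0000
γ_2 = 101.0000 / 9 = 11.222

11.222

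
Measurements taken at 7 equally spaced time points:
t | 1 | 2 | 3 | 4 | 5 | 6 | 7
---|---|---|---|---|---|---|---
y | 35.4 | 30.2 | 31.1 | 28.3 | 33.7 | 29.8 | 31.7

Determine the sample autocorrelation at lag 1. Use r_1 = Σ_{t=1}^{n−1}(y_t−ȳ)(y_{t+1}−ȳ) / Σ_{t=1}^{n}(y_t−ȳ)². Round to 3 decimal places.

Mean ȳ = (35.4 + 30.2 + 31.1 + 28.3 + 33.7 + 29.8 + 31.7)/7 = 31.4571
Σ(y_t−ȳ)(y_{t+1}−ȳ) = (-4.9567) + (0.4490) + (1.1276) + (-7.0810) + (-3.7167) + (-0.4024) = -14.5804
Denominator Σ(y_t−ȳ)² = 35.0571
r_1 = -14.5804 / 35.0571 = -0.416

-0.416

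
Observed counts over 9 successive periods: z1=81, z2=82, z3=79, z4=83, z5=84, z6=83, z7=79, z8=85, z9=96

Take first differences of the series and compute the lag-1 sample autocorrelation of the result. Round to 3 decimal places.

0.144

First differences Δz: 1, -3, 4, 1, -1, -4, 6, 11
Mean of differences = 1.8750
Numerator Σ(Δz_t−Δz̄)(Δz_{t+1}−Δz̄) = 24.8594
Denominator Σ(Δz_t−Δz̄)² = 172.8750
r_1(Δz) = 24.8594 / 172.8750 = 0.144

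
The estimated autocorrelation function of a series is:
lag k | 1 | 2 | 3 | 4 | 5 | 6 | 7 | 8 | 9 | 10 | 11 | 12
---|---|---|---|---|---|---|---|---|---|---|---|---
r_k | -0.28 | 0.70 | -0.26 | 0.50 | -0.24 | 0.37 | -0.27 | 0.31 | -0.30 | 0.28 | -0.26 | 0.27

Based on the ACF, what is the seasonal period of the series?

The largest autocorrelation is r_2 = 0.70, with weaker echoes at lags 4 (0.50), 6 (0.37), 8 (0.31), 10 (0.28) and 12 (0.27); the remaining lags stay at or below -0.24.
The dominant spike at lag 2 indicates a seasonal period of 2.

2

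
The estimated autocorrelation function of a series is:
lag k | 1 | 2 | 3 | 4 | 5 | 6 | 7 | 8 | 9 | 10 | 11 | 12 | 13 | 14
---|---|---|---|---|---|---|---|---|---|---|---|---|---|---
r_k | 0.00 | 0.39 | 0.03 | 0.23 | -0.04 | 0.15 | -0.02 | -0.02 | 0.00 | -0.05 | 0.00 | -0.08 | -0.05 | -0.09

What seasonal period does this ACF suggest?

The largest autocorrelation is r_2 = 0.39, with weaker echoes at lags 4 (0.23) and 6 (0.15); the remaining lags stay at or below 0.03.
The dominant spike at lag 2 indicates a seasonal period of 2.

2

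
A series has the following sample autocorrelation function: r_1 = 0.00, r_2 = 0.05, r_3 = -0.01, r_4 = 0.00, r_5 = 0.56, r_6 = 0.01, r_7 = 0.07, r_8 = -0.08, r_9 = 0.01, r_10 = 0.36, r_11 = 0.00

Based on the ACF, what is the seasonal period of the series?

5

The largest autocorrelation is r_5 = 0.56, with a weaker echo at lag 10 (0.36); the remaining lags stay at or below 0.07.
The dominant spike at lag 5 indicates a seasonal period of 5.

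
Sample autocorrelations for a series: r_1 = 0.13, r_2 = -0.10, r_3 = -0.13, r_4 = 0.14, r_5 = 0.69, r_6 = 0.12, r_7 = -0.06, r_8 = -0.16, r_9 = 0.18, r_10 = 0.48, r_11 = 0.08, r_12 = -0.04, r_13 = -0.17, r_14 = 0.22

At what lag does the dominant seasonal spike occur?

The largest autocorrelation is r_5 = 0.69, with a weaker echo at lag 10 (0.48); the remaining lags stay at or below 0.22.
The dominant spike at lag 5 indicates a seasonal period of 5.

5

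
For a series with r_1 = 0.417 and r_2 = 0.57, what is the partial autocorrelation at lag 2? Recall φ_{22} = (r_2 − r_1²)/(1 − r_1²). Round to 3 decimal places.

φ_{22} = (r_2 − r_1²) / (1 − r_1²)
r_1² = (0.417)² = 0.173889
Numerator = 0.57 − 0.1739 = 0.3961; denominator = 1 − 0.1739 = 0.8261
φ_{22} = 0.3961 / 0.8261 = 0.479

0.479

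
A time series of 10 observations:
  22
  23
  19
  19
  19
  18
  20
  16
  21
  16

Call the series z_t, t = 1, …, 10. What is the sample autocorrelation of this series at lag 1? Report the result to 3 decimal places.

Mean z̄ = (22 + 23 + 19 + 19 + 19 + 18 + 20 + 16 + 21 + 16)/10 = 19.3000
Numerator Σ_{t=1}^{9}(z_t−z̄)(z_{t+1}−z̄) = -4.9900
Denominator Σ(z_t−z̄)² = 48.1000
r_1 = -4.9900 / 48.1000 = -0.104

-0.104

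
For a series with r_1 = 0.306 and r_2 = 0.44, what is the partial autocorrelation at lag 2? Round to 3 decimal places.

φ_{22} = (r_2 − r_1²) / (1 − r_1²)
r_1² = (0.306)² = 0.093636
Numerator = 0.44 − 0.0936 = 0.3464; denominator = 1 − 0.0936 = 0.9064
φ_{22} = 0.3464 / 0.9064 = 0.382

0.382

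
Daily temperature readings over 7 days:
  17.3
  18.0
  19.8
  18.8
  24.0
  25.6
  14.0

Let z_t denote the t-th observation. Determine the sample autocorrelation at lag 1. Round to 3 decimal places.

Mean z̄ = (17.3 + 18.0 + 19.8 + 18.8 + 24.0 + 25.6 + 14.0)/7 = 19.6429
Numerator Σ_{t=1}^{6}(z_t−z̄)(z_{t+1}−z̄) = -7.8733
Denominator Σ(z_t−z̄)² = 95.2371
r_1 = -7.8733 / 95.2371 = -0.083

-0.083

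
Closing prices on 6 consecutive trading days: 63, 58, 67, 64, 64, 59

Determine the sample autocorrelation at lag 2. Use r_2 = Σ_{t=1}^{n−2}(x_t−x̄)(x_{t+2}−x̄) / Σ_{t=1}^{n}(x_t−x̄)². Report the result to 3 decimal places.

-0.052

Mean x̄ = (63 + 58 + 67 + 64 + 64 + 59)/6 = 62.5000
Numerator Σ_{t=1}^{4}(x_t−x̄)(x_{t+2}−x̄) = -3.0000
Denominator Σ(x_t−x̄)² = 57.5000
r_2 = -3.0000 / 57.5000 = -0.052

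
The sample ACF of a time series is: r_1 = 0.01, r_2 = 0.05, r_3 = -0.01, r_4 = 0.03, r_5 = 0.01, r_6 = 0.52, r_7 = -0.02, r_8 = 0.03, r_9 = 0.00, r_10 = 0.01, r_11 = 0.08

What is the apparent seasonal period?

6

The largest autocorrelation is r_6 = 0.52; the remaining lags stay at or below 0.08.
The dominant spike at lag 6 indicates a seasonal period of 6.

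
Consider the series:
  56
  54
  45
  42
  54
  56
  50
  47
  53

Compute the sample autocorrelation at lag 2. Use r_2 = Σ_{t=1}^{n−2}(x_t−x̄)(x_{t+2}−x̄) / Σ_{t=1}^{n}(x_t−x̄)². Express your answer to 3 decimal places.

-0.715

Mean x̄ = (56 + 54 + 45 + 42 + 54 + 56 + 50 + 47 + 53)/9 = 50.7778
Numerator Σ_{t=1}^{7}(x_t−x̄)(x_{t+2}−x̄) = -146.8765
Denominator Σ(x_t−x̄)² = 205.5556
r_2 = -146.8765 / 205.5556 = -0.715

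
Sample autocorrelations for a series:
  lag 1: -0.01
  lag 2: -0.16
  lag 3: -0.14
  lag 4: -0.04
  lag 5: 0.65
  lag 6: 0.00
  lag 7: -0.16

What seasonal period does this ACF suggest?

5

The largest autocorrelation is r_5 = 0.65; the remaining lags stay at or below 0.00.
The dominant spike at lag 5 indicates a seasonal period of 5.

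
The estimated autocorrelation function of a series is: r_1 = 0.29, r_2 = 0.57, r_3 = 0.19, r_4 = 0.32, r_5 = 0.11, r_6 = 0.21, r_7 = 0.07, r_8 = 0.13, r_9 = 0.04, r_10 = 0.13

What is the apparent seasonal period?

The largest autocorrelation is r_2 = 0.57, with a weaker echo at lag 4 (0.32); the remaining lags stay at or below 0.29.
The dominant spike at lag 2 indicates a seasonal period of 2.

2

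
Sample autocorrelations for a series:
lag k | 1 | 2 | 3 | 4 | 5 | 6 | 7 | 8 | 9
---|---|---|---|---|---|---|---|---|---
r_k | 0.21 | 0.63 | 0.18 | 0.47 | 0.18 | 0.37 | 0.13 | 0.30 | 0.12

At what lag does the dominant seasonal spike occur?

2

The largest autocorrelation is r_2 = 0.63, with weaker echoes at lags 4 (0.47), 6 (0.37) and 8 (0.30); the remaining lags stay at or below 0.21.
The dominant spike at lag 2 indicates a seasonal period of 2.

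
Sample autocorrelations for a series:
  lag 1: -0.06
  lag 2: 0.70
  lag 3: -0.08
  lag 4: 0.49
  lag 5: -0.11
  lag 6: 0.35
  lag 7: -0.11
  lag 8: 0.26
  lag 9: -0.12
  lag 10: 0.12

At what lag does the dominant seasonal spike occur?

2

The largest autocorrelation is r_2 = 0.70, with weaker echoes at lags 4 (0.49), 6 (0.35) and 8 (0.26); the remaining lags stay at or below 0.12.
The dominant spike at lag 2 indicates a seasonal period of 2.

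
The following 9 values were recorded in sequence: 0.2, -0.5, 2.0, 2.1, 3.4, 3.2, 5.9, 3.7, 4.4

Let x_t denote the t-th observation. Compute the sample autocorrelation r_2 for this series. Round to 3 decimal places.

0.342

Mean x̄ = (0.2 − 0.5 + 2.0 + 2.1 + 3.4 + 3.2 + 5.9 + 3.7 + 4.4)/9 = 2.7111
Σ(x_t−x̄)(x_{t+2}−x̄) = (1.7857) + (1.9623) + (-0.4899) + (-0.2988) + (2.1968) + (0.4835) + (5.3857) = 11.0253
Denominator Σ(x_t−x̄)² = 32.2089
r_2 = 11.0253 / 32.2089 = 0.342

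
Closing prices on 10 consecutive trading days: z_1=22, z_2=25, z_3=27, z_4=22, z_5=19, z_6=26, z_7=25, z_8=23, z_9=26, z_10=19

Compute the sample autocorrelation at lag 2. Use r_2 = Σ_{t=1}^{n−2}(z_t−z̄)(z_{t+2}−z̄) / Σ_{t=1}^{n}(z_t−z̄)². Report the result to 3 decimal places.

Mean z̄ = (22 + 25 + 27 + 22 + 19 + 26 + 25 + 23 + 26 + 19)/10 = 23.4000
Numerator Σ_{t=1}^{8}(z_t−z̄)(z_{t+2}−z̄) = -28.9200
Denominator Σ(z_t−z̄)² = 74.4000
r_2 = -28.9200 / 74.4000 = -0.389

-0.389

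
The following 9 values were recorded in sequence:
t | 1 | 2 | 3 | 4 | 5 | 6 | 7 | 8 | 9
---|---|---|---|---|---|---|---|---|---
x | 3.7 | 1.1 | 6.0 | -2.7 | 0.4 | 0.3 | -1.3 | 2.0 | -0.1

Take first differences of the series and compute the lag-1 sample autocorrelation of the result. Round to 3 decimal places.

First differences Δx: -2.6, 4.9, -8.7, 3.1, -0.1, -1.6, 3.3, -2.1
Mean of differences = -0.4750
Numerator Σ(Δx_t−Δx̄)(Δx_{t+1}−Δx̄) = -94.4981
Denominator Σ(Δx_t−Δx̄)² = 132.1350
r_1(Δx) = -94.4981 / 132.1350 = -0.715

-0.715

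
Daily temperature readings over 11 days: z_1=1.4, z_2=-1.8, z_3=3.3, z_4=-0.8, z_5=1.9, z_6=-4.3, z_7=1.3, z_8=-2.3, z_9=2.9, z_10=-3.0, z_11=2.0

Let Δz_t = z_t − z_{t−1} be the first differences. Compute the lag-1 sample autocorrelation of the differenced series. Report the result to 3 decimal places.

First differences Δz: -3.2, 5.1, -4.1, 2.7, -6.2, 5.6, -3.6, 5.2, -5.9, 5.0
Mean of differences = 0.0600
Numerator Σ(Δz_t−Δz̄)(Δz_{t+1}−Δz̄) = -198.7516
Denominator Σ(Δz_t−Δz̄)² = 229.9240
r_1(Δz) = -198.7516 / 229.9240 = -0.864

-0.864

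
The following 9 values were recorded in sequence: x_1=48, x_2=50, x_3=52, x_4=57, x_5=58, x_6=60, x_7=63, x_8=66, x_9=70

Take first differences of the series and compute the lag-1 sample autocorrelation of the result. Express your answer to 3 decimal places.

First differences Δx: 2, 2, 5, 1, 2, 3, 3, 4
Mean of differences = 2.7500
Numerator Σ(Δx_t−Δx̄)(Δx_{t+1}−Δx̄) = -3.5625
Denominator Σ(Δx_t−Δx̄)² = 11.5000
r_1(Δx) = -3.5625 / 11.5000 = -0.310

-0.310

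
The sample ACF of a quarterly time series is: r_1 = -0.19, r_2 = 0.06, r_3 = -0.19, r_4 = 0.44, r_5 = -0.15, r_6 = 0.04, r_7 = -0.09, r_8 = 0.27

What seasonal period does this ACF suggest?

4

The largest autocorrelation is r_4 = 0.44, with a weaker echo at lag 8 (0.27); the remaining lags stay at or below 0.06.
The dominant spike at lag 4 indicates a seasonal period of 4.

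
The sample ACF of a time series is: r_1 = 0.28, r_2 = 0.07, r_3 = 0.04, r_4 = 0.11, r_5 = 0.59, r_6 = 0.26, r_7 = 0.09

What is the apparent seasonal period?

5

The largest autocorrelation is r_5 = 0.59; the remaining lags stay at or below 0.28. The elevated value at lag 1 (0.28), dropping to 0.07 at lag 2, reflects decaying short-term dependence rather than seasonality.
The dominant spike at lag 5 indicates a seasonal period of 5.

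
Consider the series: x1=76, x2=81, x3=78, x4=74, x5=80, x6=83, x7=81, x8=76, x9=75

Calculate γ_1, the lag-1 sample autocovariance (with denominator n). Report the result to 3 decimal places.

1.044

Mean x̄ = (76 + 81 + 78 + 74 + 80 + 83 + 81 + 76 + 75)/9 = 78.2222
Σ_{t=1}^{8}(x_t−x̄)(x_{t+1}−x̄) = 9.3951
γ_1 = 9.3951 / 9 = 1.044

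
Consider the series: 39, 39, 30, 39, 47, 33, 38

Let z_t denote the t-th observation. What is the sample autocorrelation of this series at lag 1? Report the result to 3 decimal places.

Mean z̄ = (39 + 39 + 30 + 39 + 47 + 33 + 38)/7 = 37.8571
Deviations from mean: 1.1429, 1.1429, -7.8571, 1.1429, 9.1429, -4.8571, 0.1429
Σ(z_t−z̄)(z_{t+1}−z̄) = (1.3061) + (-8.9796) + (-8.9796) + (10.4490) + (-44.4082) + (-0.6939) = -51.3061
Denominator Σ(z_t−z̄)² = 172.8571
r_1 = -51.3061 / 172.8571 = -0.297

-0.297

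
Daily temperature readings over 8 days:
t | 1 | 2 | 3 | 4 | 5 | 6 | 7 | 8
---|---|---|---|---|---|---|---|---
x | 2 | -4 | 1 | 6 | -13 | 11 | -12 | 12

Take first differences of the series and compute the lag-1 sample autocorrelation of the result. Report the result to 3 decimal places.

-0.781

First differences Δx: -6, 5, 5, -19, 24, -23, 24
Mean of differences = 1.4286
Numerator Σ(Δx_t−Δx̄)(Δx_{t+1}−Δx̄) = -1650.6122
Denominator Σ(Δx_t−Δx̄)² = 2113.7143
r_1(Δx) = -1650.6122 / 2113.7143 = -0.781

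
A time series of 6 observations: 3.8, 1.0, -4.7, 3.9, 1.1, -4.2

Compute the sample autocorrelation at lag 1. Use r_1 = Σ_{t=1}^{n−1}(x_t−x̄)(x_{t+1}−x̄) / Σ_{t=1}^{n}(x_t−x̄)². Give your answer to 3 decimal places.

-0.277

Mean x̄ = (3.8 + 1.0 − 4.7 + 3.9 + 1.1 − 4.2)/6 = 0.1500
Deviations from mean: 3.6500, 0.8500, -4.8500, 3.7500, 0.9500, -4.3500
Numerator Σ_{t=1}^{5}(x_t−x̄)(x_{t+1}−x̄) = -19.7775
Denominator Σ(x_t−x̄)² = 71.4550
r_1 = -19.7775 / 71.4550 = -0.277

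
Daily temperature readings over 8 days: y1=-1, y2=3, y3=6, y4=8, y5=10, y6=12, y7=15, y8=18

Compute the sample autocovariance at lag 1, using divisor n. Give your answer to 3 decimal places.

19.373

Mean ȳ = (-1 + 3 + 6 + 8 + 10 + 12 + 15 + 18)/8 = 8.8750
Σ_{t=1}^{7}(y_t−ȳ)(y_{t+1}−ȳ) = 154.9844
γ_1 = 154.9844 / 8 = 19.373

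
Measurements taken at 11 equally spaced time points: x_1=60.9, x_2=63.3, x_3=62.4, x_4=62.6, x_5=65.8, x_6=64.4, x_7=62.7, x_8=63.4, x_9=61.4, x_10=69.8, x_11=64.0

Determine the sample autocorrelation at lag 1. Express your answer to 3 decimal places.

-0.163

Mean x̄ = (60.9 + 63.3 + 62.4 + 62.6 + 65.8 + 64.4 + 62.7 + 63.4 + 61.4 + 69.8 + 64.0)/11 = 63.7000
Numerator Σ_{t=1}^{10}(x_t−x̄)(x_{t+1}−x̄) = -9.6800
Denominator Σ(x_t−x̄)² = 59.4800
r_1 = -9.6800 / 59.4800 = -0.163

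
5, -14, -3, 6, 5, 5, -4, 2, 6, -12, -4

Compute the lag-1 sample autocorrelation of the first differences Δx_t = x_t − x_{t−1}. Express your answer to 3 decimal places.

-0.338

First differences Δx: -19, 11, 9, -1, 0, -9, 6, 4, -18, 8
Mean of differences = -0.9000
Numerator Σ(Δx_t−Δx̄)(Δx_{t+1}−Δx̄) = -364.0100
Denominator Σ(Δx_t−Δx̄)² = 1076.9000
r_1(Δx) = -364.0100 / 1076.9000 = -0.338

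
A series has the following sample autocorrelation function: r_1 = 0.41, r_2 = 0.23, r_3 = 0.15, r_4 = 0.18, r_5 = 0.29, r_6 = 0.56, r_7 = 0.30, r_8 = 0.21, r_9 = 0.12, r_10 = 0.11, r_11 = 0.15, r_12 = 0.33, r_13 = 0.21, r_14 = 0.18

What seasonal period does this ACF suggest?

The largest autocorrelation is r_6 = 0.56; the remaining lags stay at or below 0.41. The elevated value at lag 1 (0.41), dropping to 0.23 at lag 2, reflects decaying short-term dependence rather than seasonality.
The dominant spike at lag 6 indicates a seasonal period of 6.

6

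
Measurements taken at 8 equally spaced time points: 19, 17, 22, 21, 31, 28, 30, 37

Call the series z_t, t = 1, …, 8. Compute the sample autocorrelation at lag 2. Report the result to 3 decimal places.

0.250

Mean z̄ = (19 + 17 + 22 + 21 + 31 + 28 + 30 + 37)/8 = 25.6250
Σ(z_t−z̄)(z_{t+2}−z̄) = (24.0156) + (39.8906) + (-19.4844) + (-10.9844) + (23.5156) + (27.0156) = 83.9688
Denominator Σ(z_t−z̄)² = 335.8750
r_2 = 83.9688 / 335.8750 = 0.250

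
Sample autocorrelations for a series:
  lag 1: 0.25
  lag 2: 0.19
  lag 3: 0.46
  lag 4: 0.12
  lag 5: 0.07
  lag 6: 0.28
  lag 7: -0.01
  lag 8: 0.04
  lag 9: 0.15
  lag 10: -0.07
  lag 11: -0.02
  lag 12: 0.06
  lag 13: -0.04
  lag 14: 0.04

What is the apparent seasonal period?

The largest autocorrelation is r_3 = 0.46, with a weaker echo at lag 6 (0.28); the remaining lags stay at or below 0.25. The elevated value at lag 1 (0.25), dropping to 0.19 at lag 2, reflects decaying short-term dependence rather than seasonality.
The dominant spike at lag 3 indicates a seasonal period of 3.

3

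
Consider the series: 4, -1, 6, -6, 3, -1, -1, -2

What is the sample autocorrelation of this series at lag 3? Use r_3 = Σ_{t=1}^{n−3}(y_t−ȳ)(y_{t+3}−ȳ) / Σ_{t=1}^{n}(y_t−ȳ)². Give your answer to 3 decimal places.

Mean ȳ = (4 − 1 + 6 − 6 + 3 − 1 − 1 − 2)/8 = 0.2500
Deviations from mean: 3.7500, -1.2500, 5.7500, -6.2500, 2.7500, -1.2500, -1.2500, -2.2500
Numerator Σ_{t=1}^{5}(y_t−ȳ)(y_{t+3}−ȳ) = -32.4375
Denominator Σ(y_t−ȳ)² = 103.5000
r_3 = -32.4375 / 103.5000 = -0.313

-0.313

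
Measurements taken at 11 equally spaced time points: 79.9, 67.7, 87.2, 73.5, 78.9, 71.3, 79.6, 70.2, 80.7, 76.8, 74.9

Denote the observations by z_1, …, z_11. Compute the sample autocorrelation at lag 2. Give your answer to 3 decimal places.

Mean z̄ = (79.9 + 67.7 + 87.2 + 73.5 + 78.9 + 71.3 + 79.6 + 70.2 + 80.7 + 76.8 + 74.9)/11 = 76.4273
Numerator Σ_{t=1}^{9}(z_t−z̄)(z_{t+2}−z̄) = 149.0885
Denominator Σ(z_t−z̄)² = 314.8218
r_2 = 149.0885 / 314.8218 = 0.474

0.474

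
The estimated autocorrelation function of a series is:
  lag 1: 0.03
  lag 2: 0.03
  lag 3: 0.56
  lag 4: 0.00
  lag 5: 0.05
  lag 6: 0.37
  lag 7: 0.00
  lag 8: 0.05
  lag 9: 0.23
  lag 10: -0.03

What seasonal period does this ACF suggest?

The largest autocorrelation is r_3 = 0.56, with weaker echoes at lags 6 (0.37) and 9 (0.23); the remaining lags stay at or below 0.05.
The dominant spike at lag 3 indicates a seasonal period of 3.

3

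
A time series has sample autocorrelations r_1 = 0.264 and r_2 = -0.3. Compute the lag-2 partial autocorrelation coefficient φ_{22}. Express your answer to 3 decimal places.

-0.397

φ_{22} = (r_2 − r_1²) / (1 − r_1²)
r_1² = (0.264)² = 0.069696
Numerator = -0.3 − 0.0697 = -0.3697; denominator = 1 − 0.0697 = 0.9303
φ_{22} = -0.3697 / 0.9303 = -0.397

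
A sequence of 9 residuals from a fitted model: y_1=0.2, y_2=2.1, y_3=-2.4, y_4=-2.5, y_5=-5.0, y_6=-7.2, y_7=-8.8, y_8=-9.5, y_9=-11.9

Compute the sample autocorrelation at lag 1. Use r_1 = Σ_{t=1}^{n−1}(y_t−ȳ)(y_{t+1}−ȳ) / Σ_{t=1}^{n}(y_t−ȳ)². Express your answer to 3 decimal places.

Mean ȳ = (0.2 + 2.1 − 2.4 − 2.5 − 5.0 − 7.2 − 8.8 − 9.5 − 11.9)/9 = -5.0000
Numerator Σ_{t=1}^{8}(y_t−ȳ)(y_{t+1}−ȳ) = 118.3900
Denominator Σ(y_t−ȳ)² = 177.6000
r_1 = 118.3900 / 177.6000 = 0.667

0.667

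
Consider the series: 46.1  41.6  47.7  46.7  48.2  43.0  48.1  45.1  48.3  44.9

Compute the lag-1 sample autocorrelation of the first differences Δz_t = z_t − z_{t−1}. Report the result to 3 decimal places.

First differences Δz: -4.5, 6.1, -1.0, 1.5, -5.2, 5.1, -3.0, 3.2, -3.4
Mean of differences = -0.1333
Numerator Σ(Δz_t−Δz̄)(Δz_{t+1}−Δz̄) = -104.2744
Denominator Σ(Δz_t−Δz̄)² = 144.4000
r_1(Δz) = -104.2744 / 144.4000 = -0.722

-0.722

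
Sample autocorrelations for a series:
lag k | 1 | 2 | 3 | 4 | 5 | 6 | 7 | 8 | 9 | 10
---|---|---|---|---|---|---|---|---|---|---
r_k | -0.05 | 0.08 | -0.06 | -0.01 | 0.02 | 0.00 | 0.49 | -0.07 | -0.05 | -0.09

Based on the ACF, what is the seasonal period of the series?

7

The largest autocorrelation is r_7 = 0.49; the remaining lags stay at or below 0.08.
The dominant spike at lag 7 indicates a seasonal period of 7.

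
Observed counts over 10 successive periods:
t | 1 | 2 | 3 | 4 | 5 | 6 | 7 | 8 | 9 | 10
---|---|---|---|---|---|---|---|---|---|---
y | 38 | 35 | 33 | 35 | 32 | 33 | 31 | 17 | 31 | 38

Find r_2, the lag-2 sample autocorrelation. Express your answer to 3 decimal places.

-0.261

Mean ȳ = (38 + 35 + 33 + 35 + 32 + 33 + 31 + 17 + 31 + 38)/10 = 32.3000
Numerator Σ_{t=1}^{8}(y_t−ȳ)(y_{t+2}−ȳ) = -82.8800
Denominator Σ(y_t−ȳ)² = 318.1000
r_2 = -82.8800 / 318.1000 = -0.261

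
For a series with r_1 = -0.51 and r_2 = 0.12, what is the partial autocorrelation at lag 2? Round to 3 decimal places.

-0.189

φ_{22} = (r_2 − r_1²) / (1 − r_1²)
r_1² = (-0.51)² = 0.2601
Numerator = 0.12 − 0.2601 = -0.1401; denominator = 1 − 0.2601 = 0.7399
φ_{22} = -0.1401 / 0.7399 = -0.189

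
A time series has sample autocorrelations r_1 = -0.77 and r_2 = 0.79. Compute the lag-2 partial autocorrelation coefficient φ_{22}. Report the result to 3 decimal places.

0.484

φ_{22} = (r_2 − r_1²) / (1 − r_1²)
r_1² = (-0.77)² = 0.5929
Numerator = 0.79 − 0.5929 = 0.1971; denominator = 1 − 0.5929 = 0.4071
φ_{22} = 0.1971 / 0.4071 = 0.484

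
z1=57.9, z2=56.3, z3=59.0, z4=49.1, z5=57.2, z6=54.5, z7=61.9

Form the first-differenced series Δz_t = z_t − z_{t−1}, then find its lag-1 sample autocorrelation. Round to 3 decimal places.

First differences Δz: -1.6, 2.7, -9.9, 8.1, -2.7, 7.4
Mean of differences = 0.6667
Numerator Σ(Δz_t−Δz̄)(Δz_{t+1}−Δz̄) = -152.3344
Denominator Σ(Δz_t−Δz̄)² = 232.8533
r_1(Δz) = -152.3344 / 232.8533 = -0.654

-0.654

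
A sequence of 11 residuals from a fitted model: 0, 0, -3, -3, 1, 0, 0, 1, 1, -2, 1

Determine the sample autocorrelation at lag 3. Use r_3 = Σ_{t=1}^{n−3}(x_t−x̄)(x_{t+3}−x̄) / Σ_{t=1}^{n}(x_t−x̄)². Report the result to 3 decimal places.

0.051

Mean x̄ = (0 + 0 − 3 − 3 + 1 + 0 + 0 + 1 + 1 − 2 + 1)/11 = -0.3636
Numerator Σ_{t=1}^{8}(x_t−x̄)(x_{t+3}−x̄) = 1.2397
Denominator Σ(x_t−x̄)² = 24.5455
r_3 = 1.2397 / 24.5455 = 0.051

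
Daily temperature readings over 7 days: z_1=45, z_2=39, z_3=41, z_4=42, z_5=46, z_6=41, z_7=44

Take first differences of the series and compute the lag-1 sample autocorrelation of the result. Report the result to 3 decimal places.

First differences Δz: -6, 2, 1, 4, -5, 3
Mean of differences = -0.1667
Numerator Σ(Δz_t−Δz̄)(Δz_{t+1}−Δz̄) = -40.6944
Denominator Σ(Δz_t−Δz̄)² = 90.8333
r_1(Δz) = -40.6944 / 90.8333 = -0.448

-0.448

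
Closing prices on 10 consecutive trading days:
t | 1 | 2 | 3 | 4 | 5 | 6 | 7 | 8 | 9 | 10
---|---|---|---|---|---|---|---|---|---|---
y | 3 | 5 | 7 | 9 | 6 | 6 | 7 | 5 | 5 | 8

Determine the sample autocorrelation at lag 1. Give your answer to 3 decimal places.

0.104

Mean ȳ = (3 + 5 + 7 + 9 + 6 + 6 + 7 + 5 + 5 + 8)/10 = 6.1000
Numerator Σ_{t=1}^{9}(y_t−ȳ)(y_{t+1}−ȳ) = 2.7900
Denominator Σ(y_t−ȳ)² = 26.9000
r_1 = 2.7900 / 26.9000 = 0.104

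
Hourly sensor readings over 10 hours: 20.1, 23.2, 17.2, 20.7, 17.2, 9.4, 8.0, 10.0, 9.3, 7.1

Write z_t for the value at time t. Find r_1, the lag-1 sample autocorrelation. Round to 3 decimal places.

0.655

Mean z̄ = (20.1 + 23.2 + 17.2 + 20.7 + 17.2 + 9.4 + 8.0 + 10.0 + 9.3 + 7.1)/10 = 14.2200
Numerator Σ_{t=1}^{9}(z_t−z̄)(z_{t+1}−z̄) = 215.8416
Denominator Σ(z_t−z̄)² = 329.5960
r_1 = 215.8416 / 329.5960 = 0.655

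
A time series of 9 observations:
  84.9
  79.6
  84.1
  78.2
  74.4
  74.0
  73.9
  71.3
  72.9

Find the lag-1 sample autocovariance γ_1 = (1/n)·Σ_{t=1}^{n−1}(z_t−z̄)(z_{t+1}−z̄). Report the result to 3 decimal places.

Mean z̄ = (84.9 + 79.6 + 84.1 + 78.2 + 74.4 + 74.0 + 73.9 + 71.3 + 72.9)/9 = 77.0333
Σ_{t=1}^{8}(z_t−z̄)(z_{t+1}−z̄) = 102.6556
γ_1 = 102.6556 / 9 = 11.406

11.406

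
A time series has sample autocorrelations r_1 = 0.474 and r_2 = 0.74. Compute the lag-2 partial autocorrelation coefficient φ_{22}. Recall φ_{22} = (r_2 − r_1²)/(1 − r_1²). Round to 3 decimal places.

0.665

φ_{22} = (r_2 − r_1²) / (1 − r_1²)
r_1² = (0.474)² = 0.224676
Numerator = 0.74 − 0.2247 = 0.5153; denominator = 1 − 0.2247 = 0.7753
φ_{22} = 0.5153 / 0.7753 = 0.665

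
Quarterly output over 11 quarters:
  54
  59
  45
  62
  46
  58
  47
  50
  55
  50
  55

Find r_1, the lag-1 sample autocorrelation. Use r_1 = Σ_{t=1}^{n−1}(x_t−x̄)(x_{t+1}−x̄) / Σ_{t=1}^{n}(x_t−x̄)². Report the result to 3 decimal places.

Mean x̄ = (54 + 59 + 45 + 62 + 46 + 58 + 47 + 50 + 55 + 50 + 55)/11 = 52.8182
Numerator Σ_{t=1}^{10}(x_t−x̄)(x_{t+1}−x̄) = -242.9421
Denominator Σ(x_t−x̄)² = 317.6364
r_1 = -242.9421 / 317.6364 = -0.765

-0.765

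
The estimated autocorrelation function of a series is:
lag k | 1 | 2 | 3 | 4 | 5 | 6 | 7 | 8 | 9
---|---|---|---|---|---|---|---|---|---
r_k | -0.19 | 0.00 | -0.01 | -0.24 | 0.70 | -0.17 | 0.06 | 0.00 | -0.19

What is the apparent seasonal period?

5

The largest autocorrelation is r_5 = 0.70; the remaining lags stay at or below 0.06.
The dominant spike at lag 5 indicates a seasonal period of 5.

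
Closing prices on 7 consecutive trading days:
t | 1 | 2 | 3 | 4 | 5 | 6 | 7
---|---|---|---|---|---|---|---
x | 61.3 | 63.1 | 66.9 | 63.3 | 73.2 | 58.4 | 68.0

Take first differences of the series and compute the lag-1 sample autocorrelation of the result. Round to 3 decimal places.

-0.756

First differences Δx: 1.8, 3.8, -3.6, 9.9, -14.8, 9.6
Mean of differences = 1.1167
Numerator Σ(Δx_t−Δx̄)(Δx_{t+1}−Δx̄) = -327.0786
Denominator Σ(Δx_t−Δx̄)² = 432.3683
r_1(Δx) = -327.0786 / 432.3683 = -0.756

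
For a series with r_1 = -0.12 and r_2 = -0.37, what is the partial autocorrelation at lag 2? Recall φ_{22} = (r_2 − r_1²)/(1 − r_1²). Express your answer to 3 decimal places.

-0.390

φ_{22} = (r_2 − r_1²) / (1 − r_1²)
r_1² = (-0.12)² = 0.0144
Numerator = -0.37 − 0.0144 = -0.3844; denominator = 1 − 0.0144 = 0.9856
φ_{22} = -0.3844 / 0.9856 = -0.390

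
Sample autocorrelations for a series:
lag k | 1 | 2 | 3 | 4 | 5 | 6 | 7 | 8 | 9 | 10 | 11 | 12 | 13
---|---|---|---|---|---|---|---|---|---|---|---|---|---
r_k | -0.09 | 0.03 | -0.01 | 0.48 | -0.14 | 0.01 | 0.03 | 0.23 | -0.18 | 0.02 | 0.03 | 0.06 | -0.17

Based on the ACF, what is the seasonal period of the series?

The largest autocorrelation is r_4 = 0.48, with a weaker echo at lag 8 (0.23); the remaining lags stay at or below 0.06.
The dominant spike at lag 4 indicates a seasonal period of 4.

4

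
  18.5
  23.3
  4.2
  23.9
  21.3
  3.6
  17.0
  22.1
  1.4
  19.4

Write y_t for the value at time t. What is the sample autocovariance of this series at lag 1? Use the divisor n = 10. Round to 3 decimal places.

Mean ȳ = (18.5 + 23.3 + 4.2 + 23.9 + 21.3 + 3.6 + 17.0 + 22.1 + 1.4 + 19.4)/10 = 15.4700
Σ_{t=1}^{9}(y_t−ȳ)(y_{t+1}−ȳ) = -336.1769
γ_1 = -336.1769 / 10 = -33.618

-33.618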